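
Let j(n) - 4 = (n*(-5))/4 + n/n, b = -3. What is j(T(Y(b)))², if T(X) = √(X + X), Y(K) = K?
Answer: 125/8 - 25*I*√6/2 ≈ 15.625 - 30.619*I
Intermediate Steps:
T(X) = √2*√X (T(X) = √(2*X) = √2*√X)
j(n) = 5 - 5*n/4 (j(n) = 4 + ((n*(-5))/4 + n/n) = 4 + (-5*n*(¼) + 1) = 4 + (-5*n/4 + 1) = 4 + (1 - 5*n/4) = 5 - 5*n/4)
j(T(Y(b)))² = (5 - 5*√2*√(-3)/4)² = (5 - 5*√2*I*√3/4)² = (5 - 5*I*√6/4)²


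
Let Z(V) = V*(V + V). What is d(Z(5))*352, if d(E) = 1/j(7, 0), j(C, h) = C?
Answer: 352/7 ≈ 50.286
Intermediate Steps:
Z(V) = 2*V² (Z(V) = V*(2*V) = 2*V²)
d(E) = ⅐ (d(E) = 1/7 = ⅐)
d(Z(5))*352 = (⅐)*352 = 352/7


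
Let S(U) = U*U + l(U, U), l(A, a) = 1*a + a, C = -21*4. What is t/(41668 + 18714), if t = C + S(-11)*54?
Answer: 2631/30191 ≈ 0.087145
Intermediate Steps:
C = -84
l(A, a) = 2*a (l(A, a) = a + a = 2*a)
S(U) = U² + 2*U (S(U) = U*U + 2*U = U² + 2*U)
t = 5262 (t = -84 - 11*(2 - 11)*54 = -84 - 11*(-9)*54 = -84 + 99*54 = -84 + 5346 = 5262)
t/(41668 + 18714) = 5262/(41668 + 18714) = 5262/60382 = 5262*(1/60382) = 2631/30191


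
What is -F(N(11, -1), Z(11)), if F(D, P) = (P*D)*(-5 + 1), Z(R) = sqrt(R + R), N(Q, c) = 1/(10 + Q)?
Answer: 4*sqrt(22)/21 ≈ 0.89341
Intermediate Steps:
Z(R) = sqrt(2)*sqrt(R) (Z(R) = sqrt(2*R) = sqrt(2)*sqrt(R))
F(D, P) = -4*D*P (F(D, P) = (D*P)*(-4) = -4*D*P)
-F(N(11, -1), Z(11)) = -(-4)*sqrt(2)*sqrt(11)/(10 + 11) = -(-4)*sqrt(22)/21 = 4*sqrt(22)/21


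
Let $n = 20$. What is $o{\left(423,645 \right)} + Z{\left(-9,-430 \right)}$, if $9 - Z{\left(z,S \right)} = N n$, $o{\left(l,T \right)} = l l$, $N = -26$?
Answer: $179458$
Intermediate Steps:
$o{\left(l,T \right)} = l^{2}$
$Z{\left(z,S \right)} = 529$ ($Z{\left(z,S \right)} = 9 - \left(-26\right) 20 = 9 - -520 = 9 + 520 = 529$)
$o{\left(423,645 \right)} + Z{\left(-9,-430 \right)} = 423^{2} + 529 = 178929 + 529 = 179458$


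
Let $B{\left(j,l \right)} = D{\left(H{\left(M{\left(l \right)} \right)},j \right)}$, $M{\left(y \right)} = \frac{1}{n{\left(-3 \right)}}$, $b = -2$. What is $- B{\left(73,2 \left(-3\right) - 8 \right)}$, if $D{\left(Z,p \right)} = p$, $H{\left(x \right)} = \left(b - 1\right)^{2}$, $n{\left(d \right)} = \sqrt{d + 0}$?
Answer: $-73$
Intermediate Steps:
$n{\left(d \right)} = \sqrt{d}$
$M{\left(y \right)} = - \frac{i \sqrt{3}}{3}$ ($M{\left(y \right)} = \frac{1}{\sqrt{-3}} = \frac{1}{i \sqrt{3}} = - \frac{i \sqrt{3}}{3}$)
$H{\left(x \right)} = 9$ ($H{\left(x \right)} = \left(-2 - 1\right)^{2} = \left(-3\right)^{2} = 9$)
$B{\left(j,l \right)} = j$
$- B{\left(73,2 \left(-3\right) - 8 \right)} = \left(-1\right) 73 = -73$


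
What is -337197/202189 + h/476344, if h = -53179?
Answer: -171373976599/96311517016 ≈ -1.7794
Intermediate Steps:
-337197/202189 + h/476344 = -337197/202189 - 53179/476344 = -171373976599/96311517016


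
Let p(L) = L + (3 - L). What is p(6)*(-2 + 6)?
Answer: 12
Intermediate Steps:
p(L) = 3
p(6)*(-2 + 6) = 3*(-2 + 6) = 3*4 = 12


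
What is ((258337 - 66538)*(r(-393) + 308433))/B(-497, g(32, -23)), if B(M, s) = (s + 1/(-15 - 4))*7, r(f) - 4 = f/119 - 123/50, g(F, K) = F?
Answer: 6687676569793203/25281550 ≈ 2.6453e+8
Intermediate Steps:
r(f) = 77/50 + f/119 (r(f) = 4 + (f/119 - 123/50) = 4 + (-123/50 + f/119) = 77/50 + f/119)
B(M, s) = -7/19 + 7*s (B(M, s) = (s + 1/(-19))*7 = (s - 1/19)*7 = (-1/19 + s)*7 = -7/19 + 7*s)
((258337 - 66538)*(r(-393) + 308433))/B(-497, g(32, -23)) = ((258337 - 66538)*((77/50 + (1/119)*(-393)) + 308433))/(-7/19 + 7*32) = (191799*((77/50 - 393/119) + 308433))/(-7/19 + 224) = (191799*(-10487/5950 + 308433))/(4249/19) = (191799*(1835165863/5950))*(19/4249) = (351982977357537/5950)*(19/4249) = 6687676569793203/25281550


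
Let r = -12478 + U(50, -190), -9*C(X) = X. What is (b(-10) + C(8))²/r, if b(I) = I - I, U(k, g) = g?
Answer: -16/256527 ≈ -6.2372e-5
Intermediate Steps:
b(I) = 0
C(X) = -X/9
r = -12668 (r = -12478 - 190 = -12668)
(b(-10) + C(8))²/r = (0 - ⅑*8)²/(-12668) = (0 - 8/9)²*(-1/12668) = (-8/9)²*(-1/12668) = (64/81)*(-1/12668) = -16/256527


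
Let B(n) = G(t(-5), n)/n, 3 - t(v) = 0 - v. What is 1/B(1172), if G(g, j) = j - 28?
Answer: 293/286 ≈ 1.0245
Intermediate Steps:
t(v) = 3 + v (t(v) = 3 - (0 - v) = 3 - (-1)*v = 3 + v)
G(g, j) = -28 + j
B(n) = (-28 + n)/n
1/B(1172) = 1/((-28 + 1172)/1172) = 1/((1/1172)*1144) = 1/(286/293) = 293/286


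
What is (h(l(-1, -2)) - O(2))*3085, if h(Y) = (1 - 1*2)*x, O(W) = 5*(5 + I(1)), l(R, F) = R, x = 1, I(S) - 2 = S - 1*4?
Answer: -64785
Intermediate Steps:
I(S) = -2 + S (I(S) = 2 + (S - 1*4) = 2 + (S - 4) = 2 + (-4 + S) = -2 + S)
O(W) = 20 (O(W) = 5*(5 + (-2 + 1)) = 5*(5 - 1) = 5*4 = 20)
h(Y) = -1 (h(Y) = (1 - 1*2)*1 = (1 - 2)*1 = -1*1 = -1)
(h(l(-1, -2)) - O(2))*3085 = (-1 - 1*20)*3085 = (-1 - 20)*3085 = -21*3085 = -64785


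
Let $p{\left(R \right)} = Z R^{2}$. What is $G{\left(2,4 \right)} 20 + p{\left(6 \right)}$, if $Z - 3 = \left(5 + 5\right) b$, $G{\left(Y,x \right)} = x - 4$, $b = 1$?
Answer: $468$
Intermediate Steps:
$G{\left(Y,x \right)} = -4 + x$
$Z = 13$ ($Z = 3 + \left(5 + 5\right) 1 = 3 + 10 \cdot 1 = 3 + 10 = 13$)
$p{\left(R \right)} = 13 R^{2}$
$G{\left(2,4 \right)} 20 + p{\left(6 \right)} = \left(-4 + 4\right) 20 + 13 \cdot 6^{2} = 0 \cdot 20 + 13 \cdot 36 = 0 + 468 = 468$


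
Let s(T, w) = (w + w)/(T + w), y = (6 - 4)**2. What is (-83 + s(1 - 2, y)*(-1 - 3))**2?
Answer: 78961/9 ≈ 8773.4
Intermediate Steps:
y = 4 (y = 2**2 = 4)
s(T, w) = 2*w/(T + w) (s(T, w) = (2*w)/(T + w) = 2*w/(T + w))
(-83 + s(1 - 2, y)*(-1 - 3))**2 = (-83 + (2*4/((1 - 2) + 4))*(-1 - 3))**2 = (-83 + (2*4/(-1 + 4))*(-4))**2 = (-83 + (2*4/3)*(-4))**2 = (-83 + (2*4*(1/3))*(-4))**2 = (-83 + (8/3)*(-4))**2 = (-83 - 32/3)**2 = (-281/3)**2 = 78961/9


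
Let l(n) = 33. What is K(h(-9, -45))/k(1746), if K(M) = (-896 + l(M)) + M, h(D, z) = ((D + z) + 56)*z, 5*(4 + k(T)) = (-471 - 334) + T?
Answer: -4765/921 ≈ -5.1737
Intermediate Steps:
k(T) = -165 + T/5 (k(T) = -4 + ((-471 - 334) + T)/5 = -4 + (-805 + T)/5 = -4 + (-161 + T/5) = -165 + T/5)
h(D, z) = z*(56 + D + z) (h(D, z) = (56 + D + z)*z = z*(56 + D + z))
K(M) = -863 + M (K(M) = (-896 + 33) + M = -863 + M)
K(h(-9, -45))/k(1746) = (-863 - 45*(56 - 9 - 45))/(-165 + (⅕)*1746) = (-863 - 45*2)/(-165 + 1746/5) = (-863 - 90)/(921/5) = -953*5/921 = -4765/921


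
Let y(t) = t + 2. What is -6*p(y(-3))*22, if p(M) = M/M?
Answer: -132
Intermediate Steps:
y(t) = 2 + t
p(M) = 1
-6*p(y(-3))*22 = -6*1*22 = -6*22 = -132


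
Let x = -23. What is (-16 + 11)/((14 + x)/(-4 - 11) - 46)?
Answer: 25/227 ≈ 0.11013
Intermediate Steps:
(-16 + 11)/((14 + x)/(-4 - 11) - 46) = (-16 + 11)/((14 - 23)/(-4 - 11) - 46) = -5/(-9/(-15) - 46) = -5/(-9*(-1/15) - 46) = -5/(⅗ - 46) = -5/(-227/5) = -5/227*(-5) = 25/227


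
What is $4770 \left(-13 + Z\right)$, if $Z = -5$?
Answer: $-85860$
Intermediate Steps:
$4770 \left(-13 + Z\right) = 4770 \left(-13 - 5\right) = 4770 \left(-18\right) = -85860$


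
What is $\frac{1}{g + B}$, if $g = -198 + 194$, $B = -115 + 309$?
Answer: $\frac{1}{190} \approx 0.0052632$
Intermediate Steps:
$B = 194$
$g = -4$
$\frac{1}{g + B} = \frac{1}{-4 + 194} = \frac{1}{190}$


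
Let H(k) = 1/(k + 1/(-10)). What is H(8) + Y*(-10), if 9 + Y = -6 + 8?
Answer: 5540/79 ≈ 70.127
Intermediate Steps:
Y = -7 (Y = -9 + (-6 + 8) = -9 + 2 = -7)
H(k) = 1/(-⅒ + k) (H(k) = 1/(k - ⅒) = 1/(-⅒ + k))
H(8) + Y*(-10) = 10/(-1 + 10*8) - 7*(-10) = 10/(-1 + 80) + 70 = 10/79 + 70 = 5540/79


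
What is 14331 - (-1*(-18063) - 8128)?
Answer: 4396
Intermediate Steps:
14331 - (-1*(-18063) - 8128) = 14331 - (18063 - 8128) = 14331 - 1*9935 = 14331 - 9935 = 4396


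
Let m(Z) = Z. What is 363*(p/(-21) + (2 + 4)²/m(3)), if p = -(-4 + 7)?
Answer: 30855/7 ≈ 4407.9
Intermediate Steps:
p = -3 (p = -1*3 = -3)
363*(p/(-21) + (2 + 4)²/m(3)) = 363*(-3/(-21) + (2 + 4)²/3) = 363*(-3*(-1/21) + 6²*(⅓)) = 363*(⅐ + 36*(⅓)) = 363*(⅐ + 12) = 363*(85/7) = 30855/7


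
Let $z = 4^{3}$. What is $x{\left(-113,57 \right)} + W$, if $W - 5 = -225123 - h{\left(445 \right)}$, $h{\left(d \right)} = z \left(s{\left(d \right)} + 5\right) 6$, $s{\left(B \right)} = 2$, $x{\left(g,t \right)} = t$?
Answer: $-227749$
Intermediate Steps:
$z = 64$
$h{\left(d \right)} = 2688$ ($h{\left(d \right)} = 64 \left(2 + 5\right) 6 = 64 \cdot 7 \cdot 6 = 64 \cdot 42 = 2688$)
$W = -227806$ ($W = 5 - 227811 = -227806$)
$x{\left(-113,57 \right)} + W = 57 - 227806 = -227749$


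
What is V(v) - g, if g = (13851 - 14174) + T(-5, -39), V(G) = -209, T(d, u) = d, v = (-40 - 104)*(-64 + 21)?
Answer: 119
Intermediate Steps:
v = 6192 (v = -144*(-43) = 6192)
g = -328 (g = (13851 - 14174) - 5 = -323 - 5 = -328)
V(v) - g = -209 - 1*(-328) = -209 + 328 = 119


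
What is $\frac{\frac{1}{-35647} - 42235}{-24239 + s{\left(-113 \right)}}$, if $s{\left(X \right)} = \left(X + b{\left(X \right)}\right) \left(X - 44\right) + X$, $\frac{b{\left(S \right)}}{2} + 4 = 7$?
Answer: $\frac{1505551046}{269241791} \approx 5.5918$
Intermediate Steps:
$b{\left(S \right)} = 6$ ($b{\left(S \right)} = -8 + 2 \cdot 7 = -8 + 14 = 6$)
$s{\left(X \right)} = X + \left(-44 + X\right) \left(6 + X\right)$ ($s{\left(X \right)} = \left(X + 6\right) \left(X - 44\right) + X = \left(6 + X\right) \left(-44 + X\right) + X = \left(-44 + X\right) \left(6 + X\right) + X = X + \left(-44 + X\right) \left(6 + X\right)$)
$\frac{\frac{1}{-35647} - 42235}{-24239 + s{\left(-113 \right)}} = \frac{\frac{1}{-35647} - 42235}{-24239 - \left(-3917 - 12769\right)} = \frac{- \frac{1}{35647} - 42235}{-24239 + \left(-264 + 12769 + 4181\right)} = - \frac{1505551046}{35647 \left(-24239 + 16686\right)} = - \frac{1505551046}{35647 \left(-7553\right)} = \left(- \frac{1505551046}{35647}\right) \left(- \frac{1}{7553}\right) = \frac{1505551046}{269241791}$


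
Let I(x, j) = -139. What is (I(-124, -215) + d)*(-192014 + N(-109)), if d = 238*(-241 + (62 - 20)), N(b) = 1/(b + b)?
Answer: 1988346876553/218 ≈ 9.1209e+9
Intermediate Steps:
N(b) = 1/(2*b)
d = -47362 (d = 238*(-241 + 42) = 238*(-199) = -47362)
(I(-124, -215) + d)*(-192014 + N(-109)) = (-139 - 47362)*(-192014 + (½)/(-109)) = -47501*(-192014 + (½)*(-1/109)) = -47501*(-192014 - 1/218) = -47501*(-41859053/218) = 1988346876553/218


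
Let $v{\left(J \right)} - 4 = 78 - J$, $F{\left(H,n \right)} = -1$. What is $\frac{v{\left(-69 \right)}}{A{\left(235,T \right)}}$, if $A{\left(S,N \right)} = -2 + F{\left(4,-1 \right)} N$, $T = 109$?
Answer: $- \frac{151}{111} \approx -1.3604$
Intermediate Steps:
$v{\left(J \right)} = 82 - J$ ($v{\left(J \right)} = 4 - \left(-78 + J\right) = 82 - J$)
$A{\left(S,N \right)} = -2 - N$
$\frac{v{\left(-69 \right)}}{A{\left(235,T \right)}} = \frac{82 - -69}{-2 - 109} = \frac{82 + 69}{-2 - 109} = \frac{151}{-111} = 151 \left(- \frac{1}{111}\right) = - \frac{151}{111}$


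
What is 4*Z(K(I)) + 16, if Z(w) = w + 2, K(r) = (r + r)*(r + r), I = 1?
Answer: 40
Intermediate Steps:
K(r) = 4*r² (K(r) = (2*r)*(2*r) = 4*r²)
Z(w) = 2 + w
4*Z(K(I)) + 16 = 4*(2 + 4*1²) + 16 = 4*(2 + 4*1) + 16 = 4*(2 + 4) + 16 = 4*6 + 16 = 24 + 16 = 40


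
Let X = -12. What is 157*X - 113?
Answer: -1997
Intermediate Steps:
157*X - 113 = 157*(-12) - 113 = -1884 - 113 = -1997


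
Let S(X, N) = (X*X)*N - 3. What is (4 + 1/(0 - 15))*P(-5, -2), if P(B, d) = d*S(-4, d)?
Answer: 826/3 ≈ 275.33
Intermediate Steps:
S(X, N) = -3 + N*X² (S(X, N) = X²*N - 3 = N*X² - 3 = -3 + N*X²)
P(B, d) = d*(-3 + 16*d) (P(B, d) = d*(-3 + d*(-4)²) = d*(-3 + d*16) = d*(-3 + 16*d))
(4 + 1/(0 - 15))*P(-5, -2) = (4 + 1/(0 - 15))*(-2*(-3 + 16*(-2))) = (4 + 1/(-15))*(-2*(-3 - 32)) = (4 - 1/15)*(-2*(-35)) = (59/15)*70 = 826/3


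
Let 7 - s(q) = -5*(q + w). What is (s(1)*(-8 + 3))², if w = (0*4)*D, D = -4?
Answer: 3600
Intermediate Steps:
w = 0 (w = (0*4)*(-4) = 0*(-4) = 0)
s(q) = 7 + 5*q (s(q) = 7 - (-5)*(q + 0) = 7 - (-5)*q = 7 + 5*q)
(s(1)*(-8 + 3))² = ((7 + 5*1)*(-8 + 3))² = ((7 + 5)*(-5))² = (12*(-5))² = (-60)² = 3600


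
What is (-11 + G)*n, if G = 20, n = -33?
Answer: -297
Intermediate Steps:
(-11 + G)*n = (-11 + 20)*(-33) = 9*(-33) = -297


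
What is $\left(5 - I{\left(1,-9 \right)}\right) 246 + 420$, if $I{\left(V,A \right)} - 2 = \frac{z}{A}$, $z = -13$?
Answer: $\frac{2408}{3} \approx 802.67$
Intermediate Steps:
$I{\left(V,A \right)} = 2 - \frac{13}{A}$
$\left(5 - I{\left(1,-9 \right)}\right) 246 + 420 = \left(5 - \left(2 - \frac{13}{-9}\right)\right) 246 + 420 = \left(5 - \left(2 - - \frac{13}{9}\right)\right) 246 + 420 = \left(5 - \left(2 + \frac{13}{9}\right)\right) 246 + 420 = \left(5 - \frac{31}{9}\right) 246 + 420 = \frac{14}{9} \cdot 246 + 420 = \frac{1148}{3} + 420 = \frac{2408}{3}$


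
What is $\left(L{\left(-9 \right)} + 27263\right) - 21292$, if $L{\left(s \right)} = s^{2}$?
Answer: $6052$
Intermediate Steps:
$\left(L{\left(-9 \right)} + 27263\right) - 21292 = \left(\left(-9\right)^{2} + 27263\right) - 21292 = \left(81 + 27263\right) - 21292 = 27344 - 21292 = 6052$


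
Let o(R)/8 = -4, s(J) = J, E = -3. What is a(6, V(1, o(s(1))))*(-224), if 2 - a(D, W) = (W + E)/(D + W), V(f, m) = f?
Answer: -512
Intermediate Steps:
o(R) = -32 (o(R) = 8*(-4) = -32)
a(D, W) = 2 - (-3 + W)/(D + W) (a(D, W) = 2 - (W - 3)/(D + W) = 2 - (-3 + W)/(D + W))
a(6, V(1, o(s(1))))*(-224) = ((3 + 1 + 2*6)/(6 + 1))*(-224) = ((3 + 1 + 12)/7)*(-224) = ((⅐)*16)*(-224) = (16/7)*(-224) = -512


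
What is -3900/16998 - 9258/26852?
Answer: -21840857/38035858 ≈ -0.57422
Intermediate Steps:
-3900/16998 - 9258/26852 = -3900*1/16998 - 9258*1/26852 = -650/2833 - 4629/13426 = -21840857/38035858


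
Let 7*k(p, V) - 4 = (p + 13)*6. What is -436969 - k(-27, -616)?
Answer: -3058703/7 ≈ -4.3696e+5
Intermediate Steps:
k(p, V) = 82/7 + 6*p/7 (k(p, V) = 4/7 + ((p + 13)*6)/7 = 4/7 + ((13 + p)*6)/7 = 4/7 + (78 + 6*p)/7 = 4/7 + (78/7 + 6*p/7) = 82/7 + 6*p/7)
-436969 - k(-27, -616) = -436969 - (82/7 + (6/7)*(-27)) = -436969 - (82/7 - 162/7) = -436969 - 1*(-80/7) = -436969 + 80/7 = -3058703/7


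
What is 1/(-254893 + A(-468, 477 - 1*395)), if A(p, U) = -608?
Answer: -1/255501 ≈ -3.9139e-6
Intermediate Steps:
1/(-254893 + A(-468, 477 - 1*395)) = 1/(-254893 - 608) = 1/(-255501) = -1/255501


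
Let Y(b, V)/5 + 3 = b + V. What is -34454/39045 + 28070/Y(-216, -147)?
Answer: -38634799/2381745 ≈ -16.221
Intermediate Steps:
Y(b, V) = -15 + 5*V + 5*b (Y(b, V) = -15 + 5*(b + V) = -15 + 5*(V + b) = -15 + (5*V + 5*b) = -15 + 5*V + 5*b)
-34454/39045 + 28070/Y(-216, -147) = -34454/39045 + 28070/(-15 + 5*(-147) + 5*(-216)) = -34454*1/39045 + 28070/(-15 - 735 - 1080) = -34454/39045 + 28070/(-1830) = -34454/39045 + 28070*(-1/1830) = -34454/39045 - 2807/183 = -38634799/2381745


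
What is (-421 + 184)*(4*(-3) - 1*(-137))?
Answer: -29625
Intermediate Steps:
(-421 + 184)*(4*(-3) - 1*(-137)) = -237*(-12 + 137) = -237*125 = -29625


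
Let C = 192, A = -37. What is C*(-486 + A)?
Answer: -100416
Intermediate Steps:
C*(-486 + A) = 192*(-486 - 37) = 192*(-523) = -100416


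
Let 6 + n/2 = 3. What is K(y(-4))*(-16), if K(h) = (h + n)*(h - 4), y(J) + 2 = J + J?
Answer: -3584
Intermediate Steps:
n = -6 (n = -12 + 2*3 = -12 + 6 = -6)
y(J) = -2 + 2*J (y(J) = -2 + (J + J) = -2 + 2*J)
K(h) = (-6 + h)*(-4 + h) (K(h) = (h - 6)*(h - 4) = (-6 + h)*(-4 + h))
K(y(-4))*(-16) = (24 + (-2 + 2*(-4))² - 10*(-2 + 2*(-4)))*(-16) = (24 + (-2 - 8)² - 10*(-2 - 8))*(-16) = (24 + (-10)² - 10*(-10))*(-16) = (24 + 100 + 100)*(-16) = 224*(-16) = -3584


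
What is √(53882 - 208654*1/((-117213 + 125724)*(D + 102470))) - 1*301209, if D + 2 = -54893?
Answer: -301209 + 2*√88341034028396331567/80982165 ≈ -3.0098e+5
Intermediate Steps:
D = -54895 (D = -2 - 54893 = -54895)
√(53882 - 208654*1/((-117213 + 125724)*(D + 102470))) - 1*301209 = √(53882 - 208654*1/((-117213 + 125724)*(-54895 + 102470))) - 1*301209 = √(53882 - 208654/(8511*47575)) - 301209 = √(53882 - 208654/404910825) - 301209 = √(21817404863996/404910825) - 301209 = 2*√88341034028396331567/80982165 - 301209 = -301209 + 2*√88341034028396331567/80982165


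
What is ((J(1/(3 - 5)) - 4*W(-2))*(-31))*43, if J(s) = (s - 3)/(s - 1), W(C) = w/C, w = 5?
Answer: -49321/3 ≈ -16440.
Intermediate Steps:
W(C) = 5/C
J(s) = (-3 + s)/(-1 + s)
((J(1/(3 - 5)) - 4*W(-2))*(-31))*43 = (((-3 + 1/(3 - 5))/(-1 + 1/(3 - 5)) - 20/(-2))*(-31))*43 = (((-3 + 1/(-2))/(-1 + 1/(-2)) - 20*(-1)/2)*(-31))*43 = (((-3 - ½)/(-1 - ½) - 4*(-5/2))*(-31))*43 = ((-7/2/(-3/2) + 10)*(-31))*43 = ((-⅔*(-7/2) + 10)*(-31))*43 = ((7/3 + 10)*(-31))*43 = ((37/3)*(-31))*43 = -1147/3*43 = -49321/3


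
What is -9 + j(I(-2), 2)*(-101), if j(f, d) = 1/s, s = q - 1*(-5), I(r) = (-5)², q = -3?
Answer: -119/2 ≈ -59.500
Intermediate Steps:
I(r) = 25
s = 2 (s = -3 - 1*(-5) = -3 + 5 = 2)
j(f, d) = ½ (j(f, d) = 1/2 = ½)
-9 + j(I(-2), 2)*(-101) = -9 + (½)*(-101) = -9 - 101/2 = -119/2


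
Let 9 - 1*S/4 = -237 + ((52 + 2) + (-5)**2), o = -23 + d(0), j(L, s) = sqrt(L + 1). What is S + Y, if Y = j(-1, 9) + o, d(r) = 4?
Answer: 649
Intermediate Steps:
j(L, s) = sqrt(1 + L)
o = -19 (o = -23 + 4 = -19)
S = 668 (S = 36 - 4*(-237 + ((52 + 2) + (-5)**2)) = 36 - 4*(-237 + (54 + 25)) = 36 - 4*(-237 + 79) = 36 - 4*(-158) = 36 + 632 = 668)
Y = -19 (Y = sqrt(1 - 1) - 19 = sqrt(0) - 19 = 0 - 19 = -19)
S + Y = 668 - 19 = 649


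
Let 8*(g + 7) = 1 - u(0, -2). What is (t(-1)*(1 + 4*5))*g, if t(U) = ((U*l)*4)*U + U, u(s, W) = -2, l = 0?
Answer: 1113/8 ≈ 139.13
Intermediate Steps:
t(U) = U (t(U) = ((U*0)*4)*U + U = (0*4)*U + U = 0*U + U = 0 + U = U)
g = -53/8 (g = -7 + (1 - 1*(-2))/8 = -7 + (1 + 2)/8 = -7 + (⅛)*3 = -7 + 3/8 = -53/8 ≈ -6.6250)
(t(-1)*(1 + 4*5))*g = -(1 + 4*5)*(-53/8) = -(1 + 20)*(-53/8) = -1*21*(-53/8) = -21*(-53/8) = 1113/8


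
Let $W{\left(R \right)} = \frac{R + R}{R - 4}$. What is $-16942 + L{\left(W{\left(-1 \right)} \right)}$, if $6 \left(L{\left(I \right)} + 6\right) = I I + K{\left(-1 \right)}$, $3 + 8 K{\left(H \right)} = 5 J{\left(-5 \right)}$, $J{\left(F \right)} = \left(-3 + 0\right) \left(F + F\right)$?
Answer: $- \frac{20333893}{1200} \approx -16945.0$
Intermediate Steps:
$W{\left(R \right)} = \frac{2 R}{-4 + R}$
$J{\left(F \right)} = - 6 F$ ($J{\left(F \right)} = - 3 \cdot 2 F = - 6 F$)
$K{\left(H \right)} = \frac{147}{8}$ ($K{\left(H \right)} = - \frac{3}{8} + \frac{5 \left(\left(-6\right) \left(-5\right)\right)}{8} = - \frac{3}{8} + \frac{5 \cdot 30}{8} = - \frac{3}{8} + \frac{1}{8} \cdot 150 = - \frac{3}{8} + \frac{75}{4} = \frac{147}{8}$)
$L{\left(I \right)} = - \frac{47}{16} + \frac{I^{2}}{6}$ ($L{\left(I \right)} = -6 + \frac{I I + \frac{147}{8}}{6} = -6 + \frac{I^{2} + \frac{147}{8}}{6} = -6 + \frac{\frac{147}{8} + I^{2}}{6} = -6 + \left(\frac{49}{16} + \frac{I^{2}}{6}\right) = - \frac{47}{16} + \frac{I^{2}}{6}$)
$-16942 + L{\left(W{\left(-1 \right)} \right)} = -16942 - \left(\frac{47}{16} - \frac{\left(2 \left(-1\right) \frac{1}{-4 - 1}\right)^{2}}{6}\right) = -16942 - \left(\frac{47}{16} - \frac{\left(2 \left(-1\right) \frac{1}{-5}\right)^{2}}{6}\right) = -16942 - \left(\frac{47}{16} - \frac{\left(2 \left(-1\right) \left(- \frac{1}{5}\right)\right)^{2}}{6}\right) = -16942 - \left(\frac{47}{16} - \frac{\left(\frac{2}{5}\right)^{2}}{6}\right) = -16942 + \left(- \frac{47}{16} + \frac{1}{6} \cdot \frac{4}{25}\right) = -16942 + \left(- \frac{47}{16} + \frac{2}{75}\right) = -16942 - \frac{3493}{1200} = - \frac{20333893}{1200}$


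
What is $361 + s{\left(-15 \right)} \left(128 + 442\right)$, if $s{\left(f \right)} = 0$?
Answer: $361$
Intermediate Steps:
$361 + s{\left(-15 \right)} \left(128 + 442\right) = 361 + 0 \left(128 + 442\right) = 361 + 0 \cdot 570 = 361 + 0 = 361$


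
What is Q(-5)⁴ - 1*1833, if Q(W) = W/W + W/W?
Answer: -1817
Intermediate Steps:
Q(W) = 2 (Q(W) = 1 + 1 = 2)
Q(-5)⁴ - 1*1833 = 2⁴ - 1*1833 = 16 - 1833 = -1817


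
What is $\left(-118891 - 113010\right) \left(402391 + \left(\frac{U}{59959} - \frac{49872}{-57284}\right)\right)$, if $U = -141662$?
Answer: $- \frac{80126651781825937459}{858672839} \approx -9.3314 \cdot 10^{10}$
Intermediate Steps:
$\left(-118891 - 113010\right) \left(402391 + \left(\frac{U}{59959} - \frac{49872}{-57284}\right)\right) = \left(-118891 - 113010\right) \left(402391 - \left(- \frac{12468}{14321} + \frac{141662}{59959}\right)\right) = - 231901 \left(402391 - \frac{1281172690}{858672839}\right) = \left(-231901\right) \frac{345520941185359}{858672839} = - \frac{80126651781825937459}{858672839}$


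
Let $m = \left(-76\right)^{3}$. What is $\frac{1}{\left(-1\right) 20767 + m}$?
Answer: $- \frac{1}{459743} \approx -2.1751 \cdot 10^{-6}$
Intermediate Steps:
$m = -438976$
$\frac{1}{\left(-1\right) 20767 + m} = \frac{1}{\left(-1\right) 20767 - 438976} = \frac{1}{-20767 - 438976} = \frac{1}{-459743} = - \frac{1}{459743}$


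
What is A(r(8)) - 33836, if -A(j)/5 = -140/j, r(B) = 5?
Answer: -33696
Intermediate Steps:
A(j) = 700/j (A(j) = -(-700)/j = 700/j)
A(r(8)) - 33836 = 700/5 - 33836 = 700*(1/5) - 33836 = 140 - 33836 = -33696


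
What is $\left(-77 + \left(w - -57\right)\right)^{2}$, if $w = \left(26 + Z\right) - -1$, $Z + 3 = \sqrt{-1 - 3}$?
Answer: $12 + 16 i \approx 12.0 + 16.0 i$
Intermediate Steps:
$Z = -3 + 2 i$ ($Z = -3 + \sqrt{-1 - 3} = -3 + \sqrt{-4} = -3 + 2 i \approx -3.0 + 2.0 i$)
$w = 24 + 2 i$ ($w = \left(26 - \left(3 - 2 i\right)\right) - -1 = \left(23 + 2 i\right) + 1 = 24 + 2 i \approx 24.0 + 2.0 i$)
$\left(-77 + \left(w - -57\right)\right)^{2} = \left(-77 + \left(\left(24 + 2 i\right) - -57\right)\right)^{2} = \left(-77 + \left(\left(24 + 2 i\right) + 57\right)\right)^{2} = \left(-77 + \left(81 + 2 i\right)\right)^{2} = \left(4 + 2 i\right)^{2}$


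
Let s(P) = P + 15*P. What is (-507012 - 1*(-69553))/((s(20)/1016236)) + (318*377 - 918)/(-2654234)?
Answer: -147496309030587197/106169360 ≈ -1.3893e+9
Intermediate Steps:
s(P) = 16*P
(-507012 - 1*(-69553))/((s(20)/1016236)) + (318*377 - 918)/(-2654234) = (-507012 - 1*(-69553))/(((16*20)/1016236)) + (318*377 - 918)/(-2654234) = (-507012 + 69553)/((320*(1/1016236))) + (119886 - 918)*(-1/2654234) = -437459/80/254059 + 118968*(-1/2654234) = -437459*254059/80 - 59484/1327117 = -111140396081/80 - 59484/1327117 = -147496309030587197/106169360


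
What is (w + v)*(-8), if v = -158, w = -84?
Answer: 1936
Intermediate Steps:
(w + v)*(-8) = (-84 - 158)*(-8) = -242*(-8) = 1936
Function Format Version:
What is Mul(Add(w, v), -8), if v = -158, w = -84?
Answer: 1936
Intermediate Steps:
Mul(Add(w, v), -8) = Mul(Add(-84, -158), -8) = Mul(-242, -8) = 1936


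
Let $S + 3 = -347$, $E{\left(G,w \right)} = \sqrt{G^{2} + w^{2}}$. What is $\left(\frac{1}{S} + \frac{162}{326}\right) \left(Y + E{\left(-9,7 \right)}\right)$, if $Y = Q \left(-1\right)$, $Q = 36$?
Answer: $- \frac{507366}{28525} + \frac{28187 \sqrt{130}}{57050} \approx -12.153$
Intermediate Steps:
$S = -350$ ($S = -3 - 347 = -350$)
$Y = -36$ ($Y = 36 \left(-1\right) = -36$)
$\left(\frac{1}{S} + \frac{162}{326}\right) \left(Y + E{\left(-9,7 \right)}\right) = \left(\frac{1}{-350} + \frac{162}{326}\right) \left(-36 + \sqrt{\left(-9\right)^{2} + 7^{2}}\right) = \left(- \frac{1}{350} + 162 \cdot \frac{1}{326}\right) \left(-36 + \sqrt{81 + 49}\right) = \left(- \frac{1}{350} + \frac{81}{163}\right) \left(-36 + \sqrt{130}\right) = \frac{28187 \left(-36 + \sqrt{130}\right)}{57050} = - \frac{507366}{28525} + \frac{28187 \sqrt{130}}{57050}$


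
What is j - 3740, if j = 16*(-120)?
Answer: -5660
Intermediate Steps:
j = -1920
j - 3740 = -1920 - 3740 = -5660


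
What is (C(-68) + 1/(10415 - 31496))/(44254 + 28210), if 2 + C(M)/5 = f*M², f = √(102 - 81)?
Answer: -210811/1527613584 + 1445*√21/4529 ≈ 1.4620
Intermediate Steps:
f = √21 ≈ 4.5826
C(M) = -10 + 5*√21*M² (C(M) = -10 + 5*(√21*M²) = -10 + 5*√21*M²)
(C(-68) + 1/(10415 - 31496))/(44254 + 28210) = ((-10 + 5*√21*(-68)²) + 1/(10415 - 31496))/(44254 + 28210) = ((-10 + 5*√21*4624) + 1/(-21081))/72464 = ((-10 + 23120*√21) - 1/21081)*(1/72464) = (-210811/21081 + 23120*√21)*(1/72464) = -210811/1527613584 + 1445*√21/4529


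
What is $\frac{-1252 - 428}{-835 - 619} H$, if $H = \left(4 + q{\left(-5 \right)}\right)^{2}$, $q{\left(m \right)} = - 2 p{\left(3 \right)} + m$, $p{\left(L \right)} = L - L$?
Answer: $\frac{840}{727} \approx 1.1554$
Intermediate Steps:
$p{\left(L \right)} = 0$
$q{\left(m \right)} = m$ ($q{\left(m \right)} = \left(-2\right) 0 + m = 0 + m = m$)
$H = 1$ ($H = \left(4 - 5\right)^{2} = \left(-1\right)^{2} = 1$)
$\frac{-1252 - 428}{-835 - 619} H = \frac{-1252 - 428}{-835 - 619} \cdot 1 = - \frac{1680}{-1454} \cdot 1 = \left(-1680\right) \left(- \frac{1}{1454}\right) 1 = \frac{840}{727} \cdot 1 = \frac{840}{727}$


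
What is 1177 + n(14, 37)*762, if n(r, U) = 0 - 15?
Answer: -10253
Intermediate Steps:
n(r, U) = -15
1177 + n(14, 37)*762 = 1177 - 15*762 = 1177 - 11430 = -10253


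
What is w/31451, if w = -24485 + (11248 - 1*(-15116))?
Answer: 1879/31451 ≈ 0.059744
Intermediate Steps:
w = 1879 (w = -24485 + (11248 + 15116) = -24485 + 26364 = 1879)
w/31451 = 1879/31451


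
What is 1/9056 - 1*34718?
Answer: -314406207/9056 ≈ -34718.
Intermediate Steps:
1/9056 - 1*34718 = 1/9056 - 34718 = -314406207/9056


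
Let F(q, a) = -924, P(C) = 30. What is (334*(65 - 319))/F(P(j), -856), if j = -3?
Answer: 21209/231 ≈ 91.814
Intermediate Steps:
(334*(65 - 319))/F(P(j), -856) = (334*(65 - 319))/(-924) = (334*(-254))*(-1/924) = -84836*(-1/924) = 21209/231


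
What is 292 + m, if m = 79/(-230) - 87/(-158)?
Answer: 2654702/9085 ≈ 292.21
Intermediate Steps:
m = 1882/9085 (m = 79*(-1/230) - 87*(-1/158) = -79/230 + 87/158 = 1882/9085 ≈ 0.20715)
292 + m = 292 + 1882/9085 = 2654702/9085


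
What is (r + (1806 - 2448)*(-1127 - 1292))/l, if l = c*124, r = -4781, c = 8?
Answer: 1548217/992 ≈ 1560.7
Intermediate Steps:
l = 992 (l = 8*124 = 992)
(r + (1806 - 2448)*(-1127 - 1292))/l = (-4781 + (1806 - 2448)*(-1127 - 1292))/992 = (-4781 - 642*(-2419))*(1/992) = (-4781 + 1552998)*(1/992) = 1548217*(1/992) = 1548217/992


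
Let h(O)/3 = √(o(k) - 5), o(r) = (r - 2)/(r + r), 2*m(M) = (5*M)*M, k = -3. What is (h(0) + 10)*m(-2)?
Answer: 100 + 25*I*√6 ≈ 100.0 + 61.237*I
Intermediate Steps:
m(M) = 5*M²/2 (m(M) = ((5*M)*M)/2 = (5*M²)/2 = 5*M²/2)
o(r) = (-2 + r)/(2*r) (o(r) = (-2 + r)/((2*r)) = (-2 + r)*(1/(2*r)) = (-2 + r)/(2*r))
h(O) = 5*I*√6/2 (h(O) = 3*√((½)*(-2 - 3)/(-3) - 5) = 3*√((½)*(-⅓)*(-5) - 5) = 3*√(⅚ - 5) = 3*√(-25/6) = 3*(5*I*√6/6) = 5*I*√6/2)
(h(0) + 10)*m(-2) = (5*I*√6/2 + 10)*((5/2)*(-2)²) = (10 + 5*I*√6/2)*((5/2)*4) = (10 + 5*I*√6/2)*10 = 100 + 25*I*√6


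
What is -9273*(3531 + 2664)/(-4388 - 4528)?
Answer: 19148745/2972 ≈ 6443.0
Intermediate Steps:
-9273*(3531 + 2664)/(-4388 - 4528) = -9273/((-8916/6195)) = -9273/((-8916*1/6195)) = -9273/(-2972/2065) = -9273*(-2065/2972) = 19148745/2972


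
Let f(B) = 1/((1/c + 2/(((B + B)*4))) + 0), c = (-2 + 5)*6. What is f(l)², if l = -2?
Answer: 5184/25 ≈ 207.36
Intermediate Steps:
c = 18 (c = 3*6 = 18)
f(B) = 1/(1/18 + 1/(4*B)) (f(B) = 1/((1/18 + 2/(((B + B)*4))) + 0) = 1/((1*(1/18) + 2/(((2*B)*4))) + 0) = 1/((1/18 + 2/((8*B))) + 0) = 1/((1/18 + 2*(1/(8*B))) + 0) = 1/((1/18 + 1/(4*B)) + 0) = 1/(1/18 + 1/(4*B)))
f(l)² = (36*(-2)/(9 + 2*(-2)))² = (36*(-2)/(9 - 4))² = (36*(-2)/5)² = (36*(-2)*(⅕))² = (-72/5)² = 5184/25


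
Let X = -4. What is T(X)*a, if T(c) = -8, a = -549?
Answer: 4392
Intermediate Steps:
T(X)*a = -8*(-549) = 4392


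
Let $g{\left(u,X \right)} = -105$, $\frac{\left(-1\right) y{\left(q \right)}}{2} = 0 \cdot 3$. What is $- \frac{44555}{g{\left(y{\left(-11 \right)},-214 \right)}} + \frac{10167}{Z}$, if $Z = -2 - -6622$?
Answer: $\frac{8457761}{19860} \approx 425.87$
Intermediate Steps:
$y{\left(q \right)} = 0$ ($y{\left(q \right)} = - 2 \cdot 0 \cdot 3 = \left(-2\right) 0 = 0$)
$Z = 6620$ ($Z = -2 + 6622 = 6620$)
$- \frac{44555}{g{\left(y{\left(-11 \right)},-214 \right)}} + \frac{10167}{Z} = - \frac{44555}{-105} + \frac{10167}{6620} = \left(-44555\right) \left(- \frac{1}{105}\right) + 10167 \cdot \frac{1}{6620} = \frac{1273}{3} + \frac{10167}{6620} = \frac{8457761}{19860}$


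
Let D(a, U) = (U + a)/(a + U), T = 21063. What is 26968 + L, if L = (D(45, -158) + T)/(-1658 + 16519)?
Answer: 400792512/14861 ≈ 26969.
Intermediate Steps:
D(a, U) = 1 (D(a, U) = (U + a)/(U + a) = 1)
L = 21064/14861 (L = (1 + 21063)/(-1658 + 16519) = 21064/14861 ≈ 1.4174)
26968 + L = 26968 + 21064/14861 = 400792512/14861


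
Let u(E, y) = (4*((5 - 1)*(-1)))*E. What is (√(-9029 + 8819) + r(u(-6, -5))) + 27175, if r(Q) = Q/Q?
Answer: 27176 + I*√210 ≈ 27176.0 + 14.491*I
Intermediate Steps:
u(E, y) = -16*E (u(E, y) = (4*(4*(-1)))*E = (4*(-4))*E = -16*E)
r(Q) = 1
(√(-9029 + 8819) + r(u(-6, -5))) + 27175 = (√(-9029 + 8819) + 1) + 27175 = (√(-210) + 1) + 27175 = (I*√210 + 1) + 27175 = (1 + I*√210) + 27175 = 27176 + I*√210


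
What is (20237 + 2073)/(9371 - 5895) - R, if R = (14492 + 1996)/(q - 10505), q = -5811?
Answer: 52665281/7089302 ≈ 7.4288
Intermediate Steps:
R = -4122/4079 (R = (14492 + 1996)/(-5811 - 10505) = 16488/(-16316) = 16488*(-1/16316) = -4122/4079 ≈ -1.0105)
(20237 + 2073)/(9371 - 5895) - R = (20237 + 2073)/(9371 - 5895) - 1*(-4122/4079) = 22310/3476 + 4122/4079 = 22310*(1/3476) + 4122/4079 = 11155/1738 + 4122/4079 = 52665281/7089302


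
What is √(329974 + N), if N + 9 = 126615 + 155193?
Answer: √611773 ≈ 782.16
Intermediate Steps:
N = 281799 (N = -9 + (126615 + 155193) = -9 + 281808 = 281799)
√(329974 + N) = √(329974 + 281799) = √611773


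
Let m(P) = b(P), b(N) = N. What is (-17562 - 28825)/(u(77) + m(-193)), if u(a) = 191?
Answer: 46387/2 ≈ 23194.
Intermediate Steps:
m(P) = P
(-17562 - 28825)/(u(77) + m(-193)) = (-17562 - 28825)/(191 - 193) = -46387/(-2) = -46387*(-½) = 46387/2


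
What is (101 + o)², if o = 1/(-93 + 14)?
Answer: 63648484/6241 ≈ 10198.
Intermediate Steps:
o = -1/79 (o = 1/(-79) = -1/79 ≈ -0.012658)
(101 + o)² = (101 - 1/79)² = (7978/79)² = 63648484/6241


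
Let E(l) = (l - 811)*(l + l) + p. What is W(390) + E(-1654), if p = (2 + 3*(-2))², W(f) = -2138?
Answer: 8152098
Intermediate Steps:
p = 16 (p = (2 - 6)² = (-4)² = 16)
E(l) = 16 + 2*l*(-811 + l) (E(l) = (l - 811)*(l + l) + 16 = (-811 + l)*(2*l) + 16 = 2*l*(-811 + l) + 16 = 16 + 2*l*(-811 + l))
W(390) + E(-1654) = -2138 + (16 - 1622*(-1654) + 2*(-1654)²) = -2138 + (16 + 2682788 + 2*2735716) = -2138 + (16 + 2682788 + 5471432) = -2138 + 8154236 = 8152098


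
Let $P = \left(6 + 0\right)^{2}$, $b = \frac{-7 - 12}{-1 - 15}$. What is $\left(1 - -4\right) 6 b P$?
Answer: $\frac{2565}{2} \approx 1282.5$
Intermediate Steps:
$b = \frac{19}{16}$ ($b = \frac{-7 - 12}{-16} = \left(-19\right) \left(- \frac{1}{16}\right) = \frac{19}{16} \approx 1.1875$)
$P = 36$ ($P = 6^{2} = 36$)
$\left(1 - -4\right) 6 b P = \left(1 - -4\right) 6 \cdot \frac{19}{16} \cdot 36 = \left(1 + 4\right) 6 \cdot \frac{19}{16} \cdot 36 = 5 \cdot 6 \cdot \frac{19}{16} \cdot 36 = 30 \cdot \frac{19}{16} \cdot 36 = \frac{285}{8} \cdot 36 = \frac{2565}{2}$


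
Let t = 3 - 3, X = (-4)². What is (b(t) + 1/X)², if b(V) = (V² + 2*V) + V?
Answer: 1/256 ≈ 0.0039063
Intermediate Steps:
X = 16
t = 0
b(V) = V² + 3*V
(b(t) + 1/X)² = (0*(3 + 0) + 1/16)² = (0*3 + 1/16)² = (0 + 1/16)² = (1/16)² = 1/256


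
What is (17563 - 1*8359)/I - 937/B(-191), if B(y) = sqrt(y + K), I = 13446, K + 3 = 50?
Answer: 1534/2241 + 937*I/12 ≈ 0.68452 + 78.083*I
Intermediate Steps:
K = 47 (K = -3 + 50 = 47)
B(y) = sqrt(47 + y) (B(y) = sqrt(y + 47) = sqrt(47 + y))
(17563 - 1*8359)/I - 937/B(-191) = (17563 - 1*8359)/13446 - 937/sqrt(47 - 191) = (17563 - 8359)*(1/13446) - 937*(-I/12) = 9204*(1/13446) - 937*(-I/12) = 1534/2241 - (-937)*I/12 = 1534/2241 + 937*I/12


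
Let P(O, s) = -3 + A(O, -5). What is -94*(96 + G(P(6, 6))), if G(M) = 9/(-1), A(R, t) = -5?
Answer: -8178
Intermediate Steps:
P(O, s) = -8 (P(O, s) = -3 - 5 = -8)
G(M) = -9 (G(M) = 9*(-1) = -9)
-94*(96 + G(P(6, 6))) = -94*(96 - 9) = -94*87 = -8178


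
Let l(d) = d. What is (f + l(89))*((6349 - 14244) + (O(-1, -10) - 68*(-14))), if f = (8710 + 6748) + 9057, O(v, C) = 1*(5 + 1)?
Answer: -170677948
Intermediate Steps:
O(v, C) = 6 (O(v, C) = 1*6 = 6)
f = 24515 (f = 15458 + 9057 = 24515)
(f + l(89))*((6349 - 14244) + (O(-1, -10) - 68*(-14))) = (24515 + 89)*((6349 - 14244) + (6 - 68*(-14))) = 24604*(-7895 + (6 + 952)) = 24604*(-7895 + 958) = 24604*(-6937) = -170677948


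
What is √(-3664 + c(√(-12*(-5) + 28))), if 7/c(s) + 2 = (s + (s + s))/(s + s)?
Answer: I*√3678 ≈ 60.646*I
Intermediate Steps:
c(s) = -14 (c(s) = 7/(-2 + (s + (s + s))/(s + s)) = 7/(-2 + (s + 2*s)/((2*s))) = 7/(-2 + (3*s)*(1/(2*s))) = 7/(-2 + 3/2) = 7/(-½) = 7*(-2) = -14)
√(-3664 + c(√(-12*(-5) + 28))) = √(-3664 - 14) = √(-3678) = I*√3678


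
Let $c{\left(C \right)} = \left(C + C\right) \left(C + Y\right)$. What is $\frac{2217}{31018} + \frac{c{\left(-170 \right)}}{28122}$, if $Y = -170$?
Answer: $\frac{1824013637}{436144098} \approx 4.1821$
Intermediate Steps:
$c{\left(C \right)} = 2 C \left(-170 + C\right)$ ($c{\left(C \right)} = \left(C + C\right) \left(C - 170\right) = 2 C \left(-170 + C\right)$)
$\frac{2217}{31018} + \frac{c{\left(-170 \right)}}{28122} = \frac{2217}{31018} + \frac{2 \left(-170\right) \left(-170 - 170\right)}{28122} = 2217 \cdot \frac{1}{31018} + 2 \left(-170\right) \left(-340\right) \frac{1}{28122} = \frac{2217}{31018} + 115600 \cdot \frac{1}{28122} = \frac{2217}{31018} + \frac{57800}{14061} = \frac{1824013637}{436144098}$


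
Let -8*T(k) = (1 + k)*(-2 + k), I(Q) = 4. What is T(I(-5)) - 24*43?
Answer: -4133/4 ≈ -1033.3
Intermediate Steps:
T(k) = -(1 + k)*(-2 + k)/8
T(I(-5)) - 24*43 = (1/4 - 1/8*4**2 + (1/8)*4) - 24*43 = (1/4 - 1/8*16 + 1/2) - 1032 = (1/4 - 2 + 1/2) - 1032 = -5/4 - 1032 = -4133/4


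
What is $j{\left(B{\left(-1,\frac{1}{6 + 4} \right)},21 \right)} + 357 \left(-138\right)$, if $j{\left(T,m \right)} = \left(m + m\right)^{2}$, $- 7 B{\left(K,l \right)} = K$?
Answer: $-47502$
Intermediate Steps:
$B{\left(K,l \right)} = - \frac{K}{7}$
$j{\left(T,m \right)} = 4 m^{2}$ ($j{\left(T,m \right)} = \left(2 m\right)^{2} = 4 m^{2}$)
$j{\left(B{\left(-1,\frac{1}{6 + 4} \right)},21 \right)} + 357 \left(-138\right) = 4 \cdot 21^{2} + 357 \left(-138\right) = 4 \cdot 441 - 49266 = 1764 - 49266 = -47502$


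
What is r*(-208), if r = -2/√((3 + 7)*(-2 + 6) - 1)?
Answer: 32*√39/3 ≈ 66.613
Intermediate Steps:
r = -2*√39/39 (r = -2/√(10*4 - 1) = -2/√(40 - 1) = -2*√39/39 ≈ -0.32026)
r*(-208) = -2*√39/39*(-208) = 32*√39/3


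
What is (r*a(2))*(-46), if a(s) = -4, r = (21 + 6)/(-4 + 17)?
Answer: 4968/13 ≈ 382.15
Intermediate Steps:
r = 27/13 ≈ 2.0769
(r*a(2))*(-46) = ((27/13)*(-4))*(-46) = -108/13*(-46) = 4968/13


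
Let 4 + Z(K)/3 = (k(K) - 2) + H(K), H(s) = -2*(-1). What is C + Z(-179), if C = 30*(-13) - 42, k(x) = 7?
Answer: -423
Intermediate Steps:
H(s) = 2
Z(K) = 9 (Z(K) = -12 + 3*((7 - 2) + 2) = -12 + 3*(5 + 2) = -12 + 3*7 = -12 + 21 = 9)
C = -432 (C = -390 - 42 = -432)
C + Z(-179) = -432 + 9 = -423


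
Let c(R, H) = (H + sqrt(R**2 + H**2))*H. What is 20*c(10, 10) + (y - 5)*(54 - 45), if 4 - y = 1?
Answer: 1982 + 2000*sqrt(2) ≈ 4810.4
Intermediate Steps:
y = 3 (y = 4 - 1*1 = 4 - 1 = 3)
c(R, H) = H*(H + sqrt(H**2 + R**2)) (c(R, H) = (H + sqrt(H**2 + R**2))*H = H*(H + sqrt(H**2 + R**2)))
20*c(10, 10) + (y - 5)*(54 - 45) = 20*(10*(10 + sqrt(10**2 + 10**2))) + (3 - 5)*(54 - 45) = 20*(10*(10 + sqrt(100 + 100))) - 2*9 = 20*(10*(10 + sqrt(200))) - 18 = 20*(10*(10 + 10*sqrt(2))) - 18 = 20*(100 + 100*sqrt(2)) - 18 = (2000 + 2000*sqrt(2)) - 18 = 1982 + 2000*sqrt(2)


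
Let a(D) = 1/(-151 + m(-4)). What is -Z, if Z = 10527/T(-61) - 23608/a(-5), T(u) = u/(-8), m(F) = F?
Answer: -223297856/61 ≈ -3.6606e+6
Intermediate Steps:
T(u) = -u/8 (T(u) = u*(-⅛) = -u/8)
a(D) = -1/155 (a(D) = 1/(-151 - 4) = 1/(-155) = -1/155)
Z = 223297856/61 (Z = 10527/((-⅛*(-61))) - 23608/(-1/155) = 10527/(61/8) - 23608*(-155) = 10527*(8/61) + 3659240 = 84216/61 + 3659240 = 223297856/61 ≈ 3.6606e+6)
-Z = -1*223297856/61 = -223297856/61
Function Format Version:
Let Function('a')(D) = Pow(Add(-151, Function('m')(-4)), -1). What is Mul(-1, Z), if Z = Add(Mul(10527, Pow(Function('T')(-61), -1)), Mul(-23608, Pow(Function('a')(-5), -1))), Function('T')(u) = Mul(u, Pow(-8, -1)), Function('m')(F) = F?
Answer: Rational(-223297856, 61) ≈ -3.6606e+6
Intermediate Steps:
Function('T')(u) = Mul(Rational(-1, 8), u) (Function('T')(u) = Mul(u, Rational(-1, 8)) = Mul(Rational(-1, 8), u))
Function('a')(D) = Rational(-1, 155) (Function('a')(D) = Pow(Add(-151, -4), -1) = Pow(-155, -1) = Rational(-1, 155))
Z = Rational(223297856, 61) (Z = Add(Mul(10527, Pow(Mul(Rational(-1, 8), -61), -1)), Mul(-23608, Pow(Rational(-1, 155), -1))) = Add(Mul(10527, Pow(Rational(61, 8), -1)), Mul(-23608, -155)) = Add(Mul(10527, Rational(8, 61)), 3659240) = Add(Rational(84216, 61), 3659240) = Rational(223297856, 61) ≈ 3.6606e+6)
Mul(-1, Z) = Mul(-1, Rational(223297856, 61)) = Rational(-223297856, 61)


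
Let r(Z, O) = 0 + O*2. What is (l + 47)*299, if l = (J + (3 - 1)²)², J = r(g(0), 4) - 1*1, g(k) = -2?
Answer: 50232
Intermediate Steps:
r(Z, O) = 2*O (r(Z, O) = 0 + 2*O = 2*O)
J = 7 (J = 2*4 - 1*1 = 8 - 1 = 7)
l = 121 (l = (7 + (3 - 1)²)² = (7 + 2²)² = (7 + 4)² = 11² = 121)
(l + 47)*299 = (121 + 47)*299 = 168*299 = 50232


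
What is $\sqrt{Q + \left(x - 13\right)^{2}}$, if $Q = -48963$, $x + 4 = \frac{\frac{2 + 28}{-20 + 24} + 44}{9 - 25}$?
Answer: $\frac{i \sqrt{49719503}}{32} \approx 220.35 i$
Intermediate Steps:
$x = - \frac{231}{32}$ ($x = -4 + \frac{\frac{2 + 28}{-20 + 24} + 44}{9 - 25} = -4 + \frac{\frac{30}{4} + 44}{-16} = -4 + \left(30 \cdot \frac{1}{4} + 44\right) \left(- \frac{1}{16}\right) = -4 + \left(\frac{15}{2} + 44\right) \left(- \frac{1}{16}\right) = -4 + \frac{103}{2} \left(- \frac{1}{16}\right) = -4 - \frac{103}{32} = - \frac{231}{32} \approx -7.2188$)
$\sqrt{Q + \left(x - 13\right)^{2}} = \sqrt{-48963 + \left(- \frac{231}{32} - 13\right)^{2}} = \sqrt{-48963 + \left(- \frac{647}{32}\right)^{2}} = \sqrt{-48963 + \frac{418609}{1024}} = \sqrt{- \frac{49719503}{1024}} = \frac{i \sqrt{49719503}}{32}$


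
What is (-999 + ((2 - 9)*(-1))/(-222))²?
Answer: 49188586225/49284 ≈ 9.9806e+5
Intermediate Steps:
(-999 + ((2 - 9)*(-1))/(-222))² = (-999 - 7*(-1)*(-1/222))² = (-999 + 7*(-1/222))² = (-999 - 7/222)² = (-221785/222)² = 49188586225/49284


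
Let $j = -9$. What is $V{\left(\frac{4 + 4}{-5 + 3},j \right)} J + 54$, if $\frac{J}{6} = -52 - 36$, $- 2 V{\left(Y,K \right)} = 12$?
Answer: $3222$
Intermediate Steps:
$V{\left(Y,K \right)} = -6$ ($V{\left(Y,K \right)} = \left(- \frac{1}{2}\right) 12 = -6$)
$J = -528$ ($J = 6 \left(-52 - 36\right) = 6 \left(-88\right) = -528$)
$V{\left(\frac{4 + 4}{-5 + 3},j \right)} J + 54 = \left(-6\right) \left(-528\right) + 54 = 3168 + 54 = 3222$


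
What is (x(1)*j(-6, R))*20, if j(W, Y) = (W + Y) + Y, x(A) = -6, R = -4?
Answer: 1680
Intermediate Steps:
j(W, Y) = W + 2*Y
(x(1)*j(-6, R))*20 = -6*(-6 + 2*(-4))*20 = -6*(-6 - 8)*20 = -6*(-14)*20 = 84*20 = 1680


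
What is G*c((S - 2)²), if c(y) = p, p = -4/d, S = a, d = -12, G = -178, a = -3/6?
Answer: -178/3 ≈ -59.333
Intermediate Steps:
a = -½ (a = -3*⅙ = -½ ≈ -0.50000)
S = -½ ≈ -0.50000
p = ⅓ (p = -4/(-12) = -4*(-1/12) = ⅓ ≈ 0.33333)
c(y) = ⅓
G*c((S - 2)²) = -178*⅓ = -178/3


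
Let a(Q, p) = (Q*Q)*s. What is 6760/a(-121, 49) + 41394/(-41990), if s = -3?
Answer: -1051000531/922163385 ≈ -1.1397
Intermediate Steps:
a(Q, p) = -3*Q² (a(Q, p) = (Q*Q)*(-3) = Q²*(-3) = -3*Q²)
6760/a(-121, 49) + 41394/(-41990) = 6760/((-3*(-121)²)) + 41394/(-41990) = 6760/((-3*14641)) + 41394*(-1/41990) = 6760/(-43923) - 20697/20995 = 6760*(-1/43923) - 20697/20995 = -6760/43923 - 20697/20995 = -1051000531/922163385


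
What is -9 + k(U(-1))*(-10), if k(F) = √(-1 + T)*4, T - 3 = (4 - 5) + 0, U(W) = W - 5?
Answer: -49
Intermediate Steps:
U(W) = -5 + W
T = 2 (T = 3 + ((4 - 5) + 0) = 3 + (-1 + 0) = 3 - 1 = 2)
k(F) = 4 (k(F) = √(-1 + 2)*4 = √1*4 = 1*4 = 4)
-9 + k(U(-1))*(-10) = -9 + 4*(-10) = -9 - 40 = -49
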